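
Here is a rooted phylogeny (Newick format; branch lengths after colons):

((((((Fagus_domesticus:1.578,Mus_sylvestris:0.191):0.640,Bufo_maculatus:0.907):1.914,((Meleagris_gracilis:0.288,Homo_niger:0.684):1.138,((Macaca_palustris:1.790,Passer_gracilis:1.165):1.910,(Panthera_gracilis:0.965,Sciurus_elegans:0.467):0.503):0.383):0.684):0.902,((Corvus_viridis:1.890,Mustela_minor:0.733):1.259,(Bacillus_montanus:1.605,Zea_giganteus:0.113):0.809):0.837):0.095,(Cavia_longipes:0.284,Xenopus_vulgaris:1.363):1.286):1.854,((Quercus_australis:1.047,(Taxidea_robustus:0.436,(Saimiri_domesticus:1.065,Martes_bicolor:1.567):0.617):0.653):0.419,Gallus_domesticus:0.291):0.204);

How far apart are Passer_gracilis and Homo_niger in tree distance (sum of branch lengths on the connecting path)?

The path runs Passer_gracilis → … → MRCA → … → Homo_niger; the MRCA is the node subtending ((Meleagris_gracilis,Homo_niger),((Macaca_palustris,Passer_gracilis),(Panthera_gracilis,Sciurus_elegans))).
Branch lengths along that path: 1.165 + 1.910 + 0.383 + 1.138 + 0.684 = 5.280.

5.280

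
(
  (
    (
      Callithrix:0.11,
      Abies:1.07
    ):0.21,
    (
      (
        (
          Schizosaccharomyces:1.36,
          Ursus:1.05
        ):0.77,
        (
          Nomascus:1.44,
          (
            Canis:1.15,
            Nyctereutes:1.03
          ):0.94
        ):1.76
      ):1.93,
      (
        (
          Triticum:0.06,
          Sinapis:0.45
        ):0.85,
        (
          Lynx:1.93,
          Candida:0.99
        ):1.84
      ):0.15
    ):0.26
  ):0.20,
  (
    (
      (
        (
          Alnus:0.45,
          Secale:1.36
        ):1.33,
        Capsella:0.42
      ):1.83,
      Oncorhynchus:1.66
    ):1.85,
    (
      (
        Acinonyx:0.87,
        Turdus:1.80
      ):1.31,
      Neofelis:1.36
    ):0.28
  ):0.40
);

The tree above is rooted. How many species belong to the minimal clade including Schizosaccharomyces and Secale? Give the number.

The MRCA of Schizosaccharomyces and Secale is the root, so the clade is the entire tree.
That clade contains 18 terminal taxa: Abies, Acinonyx, Alnus, Callithrix, Candida, Canis, Capsella, Lynx, Neofelis, Nomascus, Nyctereutes, Oncorhynchus, Schizosaccharomyces, Secale, Sinapis, Triticum, Turdus, Ursus.

18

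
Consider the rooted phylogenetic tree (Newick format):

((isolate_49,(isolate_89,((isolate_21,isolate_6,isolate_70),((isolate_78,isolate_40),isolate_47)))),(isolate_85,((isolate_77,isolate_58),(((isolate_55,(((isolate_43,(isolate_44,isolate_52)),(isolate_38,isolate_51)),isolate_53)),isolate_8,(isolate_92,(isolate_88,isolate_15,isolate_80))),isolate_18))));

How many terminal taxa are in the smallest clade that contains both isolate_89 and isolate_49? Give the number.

The MRCA of isolate_89 and isolate_49 is the node subtending (isolate_49,(isolate_89,((isolate_21,isolate_6,isolate_70),((isolate_78,isolate_40),isolate_47)))).
That clade contains 8 terminal taxa: isolate_21, isolate_40, isolate_47, isolate_49, isolate_6, isolate_70, isolate_78, isolate_89.

8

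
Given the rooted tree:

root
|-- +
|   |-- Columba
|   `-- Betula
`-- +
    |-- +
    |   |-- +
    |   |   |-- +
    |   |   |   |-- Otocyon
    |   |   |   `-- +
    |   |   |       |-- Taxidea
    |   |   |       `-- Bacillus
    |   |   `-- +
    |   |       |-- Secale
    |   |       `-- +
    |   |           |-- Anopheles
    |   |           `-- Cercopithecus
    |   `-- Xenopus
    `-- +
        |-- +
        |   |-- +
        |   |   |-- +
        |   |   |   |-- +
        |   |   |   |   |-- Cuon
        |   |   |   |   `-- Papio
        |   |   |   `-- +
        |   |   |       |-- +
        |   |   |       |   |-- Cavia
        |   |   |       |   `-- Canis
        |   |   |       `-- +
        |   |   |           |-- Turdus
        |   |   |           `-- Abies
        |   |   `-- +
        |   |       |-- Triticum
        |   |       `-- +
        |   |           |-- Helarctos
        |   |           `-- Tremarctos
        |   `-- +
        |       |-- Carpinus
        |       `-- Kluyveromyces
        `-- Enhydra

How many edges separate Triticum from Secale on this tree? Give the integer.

9

The MRCA of Triticum and Secale is the node subtending ((((Otocyon,(Taxidea,Bacillus)),(Secale,(Anopheles,Cercopithecus))),Xenopus),(((((Cuon,Papio),((Cavia,Canis),(Turdus,Abies))),(Triticum,(Helarctos,Tremarctos))),(Carpinus,Kluyveromyces)),Enhydra)).
From Triticum up to that node: 5 branches. From Secale up to the same node: 4 branches. Total: 5 + 4 = 9.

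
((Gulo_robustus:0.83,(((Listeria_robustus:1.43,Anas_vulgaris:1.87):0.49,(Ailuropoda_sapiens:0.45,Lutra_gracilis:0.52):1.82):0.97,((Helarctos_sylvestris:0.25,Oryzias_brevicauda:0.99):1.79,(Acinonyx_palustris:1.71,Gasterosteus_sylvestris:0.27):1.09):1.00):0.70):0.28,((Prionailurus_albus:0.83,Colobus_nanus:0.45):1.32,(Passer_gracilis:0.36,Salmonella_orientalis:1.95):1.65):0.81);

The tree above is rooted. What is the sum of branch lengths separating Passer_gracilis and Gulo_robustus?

3.93

The path runs Passer_gracilis → … → MRCA → … → Gulo_robustus; the MRCA is the root of the tree.
Branch lengths along that path: 0.36 + 1.65 + 0.81 + 0.28 + 0.83 = 3.93.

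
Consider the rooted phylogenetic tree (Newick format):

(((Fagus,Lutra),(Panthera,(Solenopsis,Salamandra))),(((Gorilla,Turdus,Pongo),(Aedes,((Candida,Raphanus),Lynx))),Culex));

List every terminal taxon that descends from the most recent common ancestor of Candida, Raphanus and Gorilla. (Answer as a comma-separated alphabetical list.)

Aedes, Candida, Gorilla, Lynx, Pongo, Raphanus, Turdus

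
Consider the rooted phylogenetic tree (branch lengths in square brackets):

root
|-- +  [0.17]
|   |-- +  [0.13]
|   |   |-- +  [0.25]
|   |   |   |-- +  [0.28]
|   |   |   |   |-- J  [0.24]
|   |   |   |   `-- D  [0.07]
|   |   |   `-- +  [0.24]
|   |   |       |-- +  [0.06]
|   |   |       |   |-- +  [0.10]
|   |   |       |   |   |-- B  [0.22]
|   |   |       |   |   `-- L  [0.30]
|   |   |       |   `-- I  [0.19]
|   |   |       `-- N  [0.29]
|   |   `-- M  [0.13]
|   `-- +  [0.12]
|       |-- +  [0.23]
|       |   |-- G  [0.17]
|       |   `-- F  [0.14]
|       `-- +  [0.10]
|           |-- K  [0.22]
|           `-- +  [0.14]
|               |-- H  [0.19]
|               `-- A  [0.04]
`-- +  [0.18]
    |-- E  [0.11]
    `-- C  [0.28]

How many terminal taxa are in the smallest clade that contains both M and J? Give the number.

The MRCA of M and J is the node subtending (((J,D),(((B,L),I),N)),M).
That clade contains 7 terminal taxa: B, D, I, J, L, M, N.

7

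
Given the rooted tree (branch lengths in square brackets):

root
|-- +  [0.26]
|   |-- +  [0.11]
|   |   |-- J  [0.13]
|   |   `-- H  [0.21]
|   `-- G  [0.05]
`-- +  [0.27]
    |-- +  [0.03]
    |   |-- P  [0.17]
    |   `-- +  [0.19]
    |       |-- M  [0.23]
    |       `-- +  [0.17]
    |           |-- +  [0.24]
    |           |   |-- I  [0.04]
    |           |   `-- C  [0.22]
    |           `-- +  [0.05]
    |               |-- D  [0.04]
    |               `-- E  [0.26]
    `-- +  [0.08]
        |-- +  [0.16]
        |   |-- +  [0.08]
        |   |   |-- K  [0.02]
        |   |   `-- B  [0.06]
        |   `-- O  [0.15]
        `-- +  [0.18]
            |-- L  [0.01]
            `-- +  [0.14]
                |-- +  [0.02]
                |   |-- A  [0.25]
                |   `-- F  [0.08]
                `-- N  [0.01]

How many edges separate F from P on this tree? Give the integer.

7

The MRCA of F and P is the node subtending ((P,(M,((I,C),(D,E)))),(((K,B),O),(L,((A,F),N)))).
From F up to that node: 5 branches. From P up to the same node: 2 branches. Total: 5 + 2 = 7.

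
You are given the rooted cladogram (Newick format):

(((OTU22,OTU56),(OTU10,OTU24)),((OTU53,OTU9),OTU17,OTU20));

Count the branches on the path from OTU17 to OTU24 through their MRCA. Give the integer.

5

The MRCA of OTU17 and OTU24 is the root of the tree.
From OTU17 up to that node: 2 branches. From OTU24 up to the same node: 3 branches. Total: 2 + 3 = 5.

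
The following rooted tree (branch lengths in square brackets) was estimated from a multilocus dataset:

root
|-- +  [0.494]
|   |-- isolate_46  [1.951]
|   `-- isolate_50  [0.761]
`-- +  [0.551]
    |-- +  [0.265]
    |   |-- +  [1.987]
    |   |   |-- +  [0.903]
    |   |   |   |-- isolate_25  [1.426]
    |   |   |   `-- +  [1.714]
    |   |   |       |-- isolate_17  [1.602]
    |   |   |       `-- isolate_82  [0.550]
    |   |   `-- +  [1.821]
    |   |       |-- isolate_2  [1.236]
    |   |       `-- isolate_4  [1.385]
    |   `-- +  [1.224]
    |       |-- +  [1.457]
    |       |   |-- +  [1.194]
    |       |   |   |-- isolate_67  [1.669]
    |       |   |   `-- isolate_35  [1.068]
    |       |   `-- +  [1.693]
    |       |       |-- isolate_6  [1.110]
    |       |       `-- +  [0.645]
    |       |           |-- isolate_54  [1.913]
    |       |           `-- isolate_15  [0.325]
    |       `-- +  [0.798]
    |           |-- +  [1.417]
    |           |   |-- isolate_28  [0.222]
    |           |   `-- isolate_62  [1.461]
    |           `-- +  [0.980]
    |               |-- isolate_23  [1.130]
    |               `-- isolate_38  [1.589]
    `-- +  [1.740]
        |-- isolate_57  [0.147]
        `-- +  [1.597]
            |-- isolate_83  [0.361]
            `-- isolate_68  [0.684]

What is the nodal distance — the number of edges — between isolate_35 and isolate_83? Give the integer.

8

The MRCA of isolate_35 and isolate_83 is the node subtending ((((isolate_25,(isolate_17,isolate_82)),(isolate_2,isolate_4)),(((isolate_67,isolate_35),(isolate_6,(isolate_54,isolate_15))),((isolate_28,isolate_62),(isolate_23,isolate_38)))),(isolate_57,(isolate_83,isolate_68))).
From isolate_35 up to that node: 5 branches. From isolate_83 up to the same node: 3 branches. Total: 5 + 3 = 8.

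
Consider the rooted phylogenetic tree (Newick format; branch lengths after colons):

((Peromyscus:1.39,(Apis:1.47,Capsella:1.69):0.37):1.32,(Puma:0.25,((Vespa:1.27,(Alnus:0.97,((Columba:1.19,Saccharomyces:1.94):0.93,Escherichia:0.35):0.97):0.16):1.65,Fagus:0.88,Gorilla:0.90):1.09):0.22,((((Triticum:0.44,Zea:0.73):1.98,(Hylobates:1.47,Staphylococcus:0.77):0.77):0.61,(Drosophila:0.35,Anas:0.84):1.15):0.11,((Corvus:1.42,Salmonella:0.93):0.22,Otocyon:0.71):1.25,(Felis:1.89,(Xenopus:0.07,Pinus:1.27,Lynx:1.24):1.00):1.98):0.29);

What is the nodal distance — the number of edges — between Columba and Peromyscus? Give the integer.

9

The MRCA of Columba and Peromyscus is the root of the tree.
From Columba up to that node: 7 branches. From Peromyscus up to the same node: 2 branches. Total: 7 + 2 = 9.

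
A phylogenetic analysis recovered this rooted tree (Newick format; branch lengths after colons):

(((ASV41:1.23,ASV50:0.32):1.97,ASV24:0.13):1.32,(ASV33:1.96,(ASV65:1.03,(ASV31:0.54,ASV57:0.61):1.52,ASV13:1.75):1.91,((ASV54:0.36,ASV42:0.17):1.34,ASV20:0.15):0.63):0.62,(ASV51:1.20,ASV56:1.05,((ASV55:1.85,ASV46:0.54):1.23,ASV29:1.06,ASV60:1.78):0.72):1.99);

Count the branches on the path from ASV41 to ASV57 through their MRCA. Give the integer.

The MRCA of ASV41 and ASV57 is the root of the tree.
From ASV41 up to that node: 3 branches. From ASV57 up to the same node: 4 branches. Total: 3 + 4 = 7.

7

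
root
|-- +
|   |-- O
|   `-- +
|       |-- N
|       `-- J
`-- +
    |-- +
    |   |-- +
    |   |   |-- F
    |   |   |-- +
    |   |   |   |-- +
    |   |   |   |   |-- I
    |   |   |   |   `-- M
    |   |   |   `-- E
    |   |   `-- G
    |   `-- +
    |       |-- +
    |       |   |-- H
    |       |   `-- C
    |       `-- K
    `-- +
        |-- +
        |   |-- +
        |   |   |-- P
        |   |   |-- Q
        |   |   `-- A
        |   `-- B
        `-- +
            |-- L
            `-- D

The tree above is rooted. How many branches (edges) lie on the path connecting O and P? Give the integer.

The MRCA of O and P is the root of the tree.
From O up to that node: 2 branches. From P up to the same node: 5 branches. Total: 2 + 5 = 7.

7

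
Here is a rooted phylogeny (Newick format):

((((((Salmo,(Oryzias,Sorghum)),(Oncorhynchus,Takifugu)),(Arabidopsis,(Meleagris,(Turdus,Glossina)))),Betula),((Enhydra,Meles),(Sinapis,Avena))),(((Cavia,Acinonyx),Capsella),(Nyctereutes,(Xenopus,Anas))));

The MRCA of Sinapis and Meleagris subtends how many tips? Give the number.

14

The MRCA of Sinapis and Meleagris is the node subtending (((((Salmo,(Oryzias,Sorghum)),(Oncorhynchus,Takifugu)),(Arabidopsis,(Meleagris,(Turdus,Glossina)))),Betula),((Enhydra,Meles),(Sinapis,Avena))).
That clade contains 14 terminal taxa: Arabidopsis, Avena, Betula, Enhydra, Glossina, Meleagris, Meles, Oncorhynchus, Oryzias, Salmo, Sinapis, Sorghum, Takifugu, Turdus.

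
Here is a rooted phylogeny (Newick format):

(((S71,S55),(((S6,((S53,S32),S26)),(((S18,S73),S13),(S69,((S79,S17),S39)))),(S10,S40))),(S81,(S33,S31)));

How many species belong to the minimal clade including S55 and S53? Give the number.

The MRCA of S55 and S53 is the node subtending ((S71,S55),(((S6,((S53,S32),S26)),(((S18,S73),S13),(S69,((S79,S17),S39)))),(S10,S40))).
That clade contains 15 terminal taxa: S10, S13, S17, S18, S26, S32, S39, S40, S53, S55, S6, S69, S71, S73, S79.

15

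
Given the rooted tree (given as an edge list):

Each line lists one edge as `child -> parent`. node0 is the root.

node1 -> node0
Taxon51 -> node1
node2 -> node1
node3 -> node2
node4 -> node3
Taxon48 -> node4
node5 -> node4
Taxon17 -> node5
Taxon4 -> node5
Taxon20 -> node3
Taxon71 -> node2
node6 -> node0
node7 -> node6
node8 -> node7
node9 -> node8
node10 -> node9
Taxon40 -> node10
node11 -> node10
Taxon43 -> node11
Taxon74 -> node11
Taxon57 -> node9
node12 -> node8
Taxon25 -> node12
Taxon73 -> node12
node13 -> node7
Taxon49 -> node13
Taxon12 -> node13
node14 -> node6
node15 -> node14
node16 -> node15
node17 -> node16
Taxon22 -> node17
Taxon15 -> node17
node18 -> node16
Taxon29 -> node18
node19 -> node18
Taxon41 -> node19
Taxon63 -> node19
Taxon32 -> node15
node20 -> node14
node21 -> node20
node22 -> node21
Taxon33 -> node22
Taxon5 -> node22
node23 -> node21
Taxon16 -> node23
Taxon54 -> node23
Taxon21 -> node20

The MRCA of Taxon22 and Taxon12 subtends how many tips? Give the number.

The MRCA of Taxon22 and Taxon12 is the node subtending (((((Taxon40,(Taxon43,Taxon74)),Taxon57),(Taxon25,Taxon73)),(Taxon49,Taxon12)),((((Taxon22,Taxon15),(Taxon29,(Taxon41,Taxon63))),Taxon32),(((Taxon33,Taxon5),(Taxon16,Taxon54)),Taxon21))).
That clade contains 19 terminal taxa: Taxon12, Taxon15, Taxon16, Taxon21, Taxon22, Taxon25, Taxon29, Taxon32, Taxon33, Taxon40, Taxon41, Taxon43, Taxon49, Taxon5, Taxon54, Taxon57, Taxon63, Taxon73, Taxon74.

19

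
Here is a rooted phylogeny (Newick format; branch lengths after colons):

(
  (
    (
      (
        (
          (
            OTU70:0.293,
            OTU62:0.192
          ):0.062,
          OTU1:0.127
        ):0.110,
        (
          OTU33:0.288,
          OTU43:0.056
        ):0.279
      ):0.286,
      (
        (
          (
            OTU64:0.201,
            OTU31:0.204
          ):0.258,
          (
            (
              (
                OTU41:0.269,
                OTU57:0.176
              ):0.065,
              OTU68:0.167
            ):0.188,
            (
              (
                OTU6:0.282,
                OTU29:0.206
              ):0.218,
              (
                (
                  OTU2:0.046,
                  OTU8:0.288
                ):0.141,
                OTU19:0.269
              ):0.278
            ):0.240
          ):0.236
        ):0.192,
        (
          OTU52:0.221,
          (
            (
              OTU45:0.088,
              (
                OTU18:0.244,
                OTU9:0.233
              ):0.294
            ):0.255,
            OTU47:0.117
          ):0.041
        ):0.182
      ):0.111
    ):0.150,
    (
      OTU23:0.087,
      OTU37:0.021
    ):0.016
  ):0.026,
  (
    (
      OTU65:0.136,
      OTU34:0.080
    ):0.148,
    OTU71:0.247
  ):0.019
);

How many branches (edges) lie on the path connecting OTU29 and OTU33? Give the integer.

The MRCA of OTU29 and OTU33 is the node subtending ((((OTU70,OTU62),OTU1),(OTU33,OTU43)),(((OTU64,OTU31),(((OTU41,OTU57),OTU68),((OTU6,OTU29),((OTU2,OTU8),OTU19)))),(OTU52,((OTU45,(OTU18,OTU9)),OTU47)))).
From OTU29 up to that node: 6 branches. From OTU33 up to the same node: 3 branches. Total: 6 + 3 = 9.

9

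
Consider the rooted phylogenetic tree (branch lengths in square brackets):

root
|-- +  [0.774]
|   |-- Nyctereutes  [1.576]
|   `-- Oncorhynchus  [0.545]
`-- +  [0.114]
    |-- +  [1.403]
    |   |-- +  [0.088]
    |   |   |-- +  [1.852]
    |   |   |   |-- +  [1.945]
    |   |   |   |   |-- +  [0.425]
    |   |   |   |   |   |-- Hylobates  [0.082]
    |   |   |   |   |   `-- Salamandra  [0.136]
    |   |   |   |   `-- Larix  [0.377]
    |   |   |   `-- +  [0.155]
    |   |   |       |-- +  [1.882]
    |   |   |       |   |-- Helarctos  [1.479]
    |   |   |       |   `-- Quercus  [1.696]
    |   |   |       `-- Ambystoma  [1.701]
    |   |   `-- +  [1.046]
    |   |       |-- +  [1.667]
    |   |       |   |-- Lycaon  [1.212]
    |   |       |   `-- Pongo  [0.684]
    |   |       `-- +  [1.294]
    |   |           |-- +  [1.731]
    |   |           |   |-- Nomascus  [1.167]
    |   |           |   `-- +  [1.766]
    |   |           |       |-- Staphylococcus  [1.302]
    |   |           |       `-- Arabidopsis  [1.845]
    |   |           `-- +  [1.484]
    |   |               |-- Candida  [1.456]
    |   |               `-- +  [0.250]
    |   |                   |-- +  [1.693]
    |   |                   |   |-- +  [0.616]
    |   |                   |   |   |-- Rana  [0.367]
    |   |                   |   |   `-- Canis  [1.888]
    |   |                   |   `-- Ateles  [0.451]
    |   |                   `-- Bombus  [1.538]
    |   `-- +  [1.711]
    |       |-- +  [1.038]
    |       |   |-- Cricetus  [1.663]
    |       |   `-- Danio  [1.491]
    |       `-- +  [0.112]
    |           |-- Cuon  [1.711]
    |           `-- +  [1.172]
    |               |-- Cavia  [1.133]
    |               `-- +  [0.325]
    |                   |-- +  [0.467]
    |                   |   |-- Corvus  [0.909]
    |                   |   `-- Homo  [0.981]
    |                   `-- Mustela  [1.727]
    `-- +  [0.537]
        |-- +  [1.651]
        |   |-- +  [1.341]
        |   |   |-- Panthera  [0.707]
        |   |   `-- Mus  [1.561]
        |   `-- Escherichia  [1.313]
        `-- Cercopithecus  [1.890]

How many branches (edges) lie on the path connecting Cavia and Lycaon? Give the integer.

8

The MRCA of Cavia and Lycaon is the node subtending (((((Hylobates,Salamandra),Larix),((Helarctos,Quercus),Ambystoma)),((Lycaon,Pongo),((Nomascus,(Staphylococcus,Arabidopsis)),(Candida,(((Rana,Canis),Ateles),Bombus))))),((Cricetus,Danio),(Cuon,(Cavia,((Corvus,Homo),Mustela))))).
From Cavia up to that node: 4 branches. From Lycaon up to the same node: 4 branches. Total: 4 + 4 = 8.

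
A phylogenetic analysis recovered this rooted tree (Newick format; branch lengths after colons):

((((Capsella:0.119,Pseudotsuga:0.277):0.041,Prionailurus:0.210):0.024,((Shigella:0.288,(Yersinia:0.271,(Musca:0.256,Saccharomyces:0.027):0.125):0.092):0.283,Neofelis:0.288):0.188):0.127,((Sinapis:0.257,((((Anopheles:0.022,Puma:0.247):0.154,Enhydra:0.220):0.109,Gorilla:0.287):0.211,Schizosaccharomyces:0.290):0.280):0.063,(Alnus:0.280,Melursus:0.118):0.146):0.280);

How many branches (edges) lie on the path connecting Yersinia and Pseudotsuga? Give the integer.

The MRCA of Yersinia and Pseudotsuga is the node subtending (((Capsella,Pseudotsuga),Prionailurus),((Shigella,(Yersinia,(Musca,Saccharomyces))),Neofelis)).
From Yersinia up to that node: 4 branches. From Pseudotsuga up to the same node: 3 branches. Total: 4 + 3 = 7.

7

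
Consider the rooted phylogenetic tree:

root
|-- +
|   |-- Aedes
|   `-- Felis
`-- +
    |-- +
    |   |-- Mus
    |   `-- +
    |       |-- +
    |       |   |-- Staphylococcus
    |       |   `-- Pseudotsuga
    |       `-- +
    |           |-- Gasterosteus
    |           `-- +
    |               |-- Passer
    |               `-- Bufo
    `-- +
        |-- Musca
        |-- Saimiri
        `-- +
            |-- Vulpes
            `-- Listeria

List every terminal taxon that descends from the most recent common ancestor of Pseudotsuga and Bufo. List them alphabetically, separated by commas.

Bufo, Gasterosteus, Passer, Pseudotsuga, Staphylococcus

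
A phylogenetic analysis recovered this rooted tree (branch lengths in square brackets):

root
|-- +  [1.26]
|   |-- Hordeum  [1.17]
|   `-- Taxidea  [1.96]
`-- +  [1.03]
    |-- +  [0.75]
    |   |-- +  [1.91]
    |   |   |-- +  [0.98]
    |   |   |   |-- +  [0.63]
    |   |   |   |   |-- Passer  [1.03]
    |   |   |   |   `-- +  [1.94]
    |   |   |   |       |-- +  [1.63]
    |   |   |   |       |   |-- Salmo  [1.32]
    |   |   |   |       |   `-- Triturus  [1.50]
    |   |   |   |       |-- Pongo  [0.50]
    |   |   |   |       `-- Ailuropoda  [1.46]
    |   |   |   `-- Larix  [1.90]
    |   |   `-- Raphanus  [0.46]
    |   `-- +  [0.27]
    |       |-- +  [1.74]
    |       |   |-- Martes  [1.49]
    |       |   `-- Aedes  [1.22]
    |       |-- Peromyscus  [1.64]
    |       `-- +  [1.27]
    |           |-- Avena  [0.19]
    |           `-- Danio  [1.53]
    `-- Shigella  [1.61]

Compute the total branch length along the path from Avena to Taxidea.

The path runs Avena → … → MRCA → … → Taxidea; the MRCA is the root of the tree.
Branch lengths along that path: 0.19 + 1.27 + 0.27 + 0.75 + 1.03 + 1.26 + 1.96 = 6.73.

6.73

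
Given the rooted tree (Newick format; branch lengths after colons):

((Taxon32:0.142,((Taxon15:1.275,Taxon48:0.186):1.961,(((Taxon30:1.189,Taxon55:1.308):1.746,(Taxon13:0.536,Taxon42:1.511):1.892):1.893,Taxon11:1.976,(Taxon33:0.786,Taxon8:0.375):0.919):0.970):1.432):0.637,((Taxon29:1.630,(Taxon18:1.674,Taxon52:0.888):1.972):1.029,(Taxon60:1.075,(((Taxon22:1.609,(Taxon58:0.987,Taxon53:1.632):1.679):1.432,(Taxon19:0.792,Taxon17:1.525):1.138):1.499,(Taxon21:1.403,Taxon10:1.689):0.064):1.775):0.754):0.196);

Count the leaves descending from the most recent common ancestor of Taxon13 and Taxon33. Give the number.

The MRCA of Taxon13 and Taxon33 is the node subtending (((Taxon30,Taxon55),(Taxon13,Taxon42)),Taxon11,(Taxon33,Taxon8)).
That clade contains 7 terminal taxa: Taxon11, Taxon13, Taxon30, Taxon33, Taxon42, Taxon55, Taxon8.

7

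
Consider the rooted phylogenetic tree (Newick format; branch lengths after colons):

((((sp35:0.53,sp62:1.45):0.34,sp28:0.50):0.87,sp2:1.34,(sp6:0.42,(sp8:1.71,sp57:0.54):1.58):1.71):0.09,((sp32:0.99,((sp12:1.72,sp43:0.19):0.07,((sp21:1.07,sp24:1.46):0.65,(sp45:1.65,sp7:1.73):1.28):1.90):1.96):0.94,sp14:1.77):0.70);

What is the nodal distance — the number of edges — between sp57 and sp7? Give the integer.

The MRCA of sp57 and sp7 is the root of the tree.
From sp57 up to that node: 4 branches. From sp7 up to the same node: 6 branches. Total: 4 + 6 = 10.

10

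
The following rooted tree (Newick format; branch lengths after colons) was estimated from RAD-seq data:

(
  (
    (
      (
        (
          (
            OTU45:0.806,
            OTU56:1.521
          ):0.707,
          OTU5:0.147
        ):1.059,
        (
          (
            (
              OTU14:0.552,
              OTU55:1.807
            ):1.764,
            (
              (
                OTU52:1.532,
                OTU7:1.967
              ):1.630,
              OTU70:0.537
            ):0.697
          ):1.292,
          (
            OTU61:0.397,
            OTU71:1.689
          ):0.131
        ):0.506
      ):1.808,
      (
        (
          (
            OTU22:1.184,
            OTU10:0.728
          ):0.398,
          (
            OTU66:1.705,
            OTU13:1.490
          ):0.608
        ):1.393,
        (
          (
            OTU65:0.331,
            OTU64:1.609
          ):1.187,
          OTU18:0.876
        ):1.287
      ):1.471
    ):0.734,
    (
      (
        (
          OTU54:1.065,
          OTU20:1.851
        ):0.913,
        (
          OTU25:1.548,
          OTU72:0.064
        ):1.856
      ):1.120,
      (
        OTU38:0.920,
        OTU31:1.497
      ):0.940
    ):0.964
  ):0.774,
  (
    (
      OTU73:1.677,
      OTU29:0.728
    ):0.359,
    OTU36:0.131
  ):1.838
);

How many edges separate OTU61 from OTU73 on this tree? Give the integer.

The MRCA of OTU61 and OTU73 is the root of the tree.
From OTU61 up to that node: 6 branches. From OTU73 up to the same node: 3 branches. Total: 6 + 3 = 9.

9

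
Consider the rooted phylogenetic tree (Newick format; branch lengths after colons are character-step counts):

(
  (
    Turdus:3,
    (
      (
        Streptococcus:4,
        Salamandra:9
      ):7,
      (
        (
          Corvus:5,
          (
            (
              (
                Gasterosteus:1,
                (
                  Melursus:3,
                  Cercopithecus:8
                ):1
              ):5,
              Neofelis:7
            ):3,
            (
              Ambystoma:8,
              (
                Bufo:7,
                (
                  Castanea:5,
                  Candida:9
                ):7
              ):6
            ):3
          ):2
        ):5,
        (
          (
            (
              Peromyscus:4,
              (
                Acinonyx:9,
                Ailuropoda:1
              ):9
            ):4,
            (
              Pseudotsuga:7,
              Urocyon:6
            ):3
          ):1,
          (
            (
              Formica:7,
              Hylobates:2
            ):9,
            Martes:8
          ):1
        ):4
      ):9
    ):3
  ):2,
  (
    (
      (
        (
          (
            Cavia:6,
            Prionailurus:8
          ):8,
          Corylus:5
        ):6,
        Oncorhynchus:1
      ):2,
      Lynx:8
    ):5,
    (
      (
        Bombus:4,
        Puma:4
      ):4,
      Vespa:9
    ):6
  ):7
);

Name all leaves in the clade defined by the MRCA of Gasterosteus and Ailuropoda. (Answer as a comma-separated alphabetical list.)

Acinonyx, Ailuropoda, Ambystoma, Bufo, Candida, Castanea, Cercopithecus, Corvus, Formica, Gasterosteus, Hylobates, Martes, Melursus, Neofelis, Peromyscus, Pseudotsuga, Urocyon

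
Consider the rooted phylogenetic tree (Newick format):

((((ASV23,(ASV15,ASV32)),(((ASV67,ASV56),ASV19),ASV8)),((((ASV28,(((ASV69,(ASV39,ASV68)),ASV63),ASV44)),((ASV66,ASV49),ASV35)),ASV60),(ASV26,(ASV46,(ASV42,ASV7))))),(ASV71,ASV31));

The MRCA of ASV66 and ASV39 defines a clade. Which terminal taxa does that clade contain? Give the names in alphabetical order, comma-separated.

ASV28, ASV35, ASV39, ASV44, ASV49, ASV63, ASV66, ASV68, ASV69

Tracing ASV66: it sits inside (ASV66,ASV49).
Tracing ASV39: it sits inside (ASV39,ASV68).
The smallest clade enclosing both is ((ASV28,(((ASV69,(ASV39,ASV68)),ASV63),ASV44)),((ASV66,ASV49),ASV35)); the answer is its 9 terminal taxa in alphabetical order.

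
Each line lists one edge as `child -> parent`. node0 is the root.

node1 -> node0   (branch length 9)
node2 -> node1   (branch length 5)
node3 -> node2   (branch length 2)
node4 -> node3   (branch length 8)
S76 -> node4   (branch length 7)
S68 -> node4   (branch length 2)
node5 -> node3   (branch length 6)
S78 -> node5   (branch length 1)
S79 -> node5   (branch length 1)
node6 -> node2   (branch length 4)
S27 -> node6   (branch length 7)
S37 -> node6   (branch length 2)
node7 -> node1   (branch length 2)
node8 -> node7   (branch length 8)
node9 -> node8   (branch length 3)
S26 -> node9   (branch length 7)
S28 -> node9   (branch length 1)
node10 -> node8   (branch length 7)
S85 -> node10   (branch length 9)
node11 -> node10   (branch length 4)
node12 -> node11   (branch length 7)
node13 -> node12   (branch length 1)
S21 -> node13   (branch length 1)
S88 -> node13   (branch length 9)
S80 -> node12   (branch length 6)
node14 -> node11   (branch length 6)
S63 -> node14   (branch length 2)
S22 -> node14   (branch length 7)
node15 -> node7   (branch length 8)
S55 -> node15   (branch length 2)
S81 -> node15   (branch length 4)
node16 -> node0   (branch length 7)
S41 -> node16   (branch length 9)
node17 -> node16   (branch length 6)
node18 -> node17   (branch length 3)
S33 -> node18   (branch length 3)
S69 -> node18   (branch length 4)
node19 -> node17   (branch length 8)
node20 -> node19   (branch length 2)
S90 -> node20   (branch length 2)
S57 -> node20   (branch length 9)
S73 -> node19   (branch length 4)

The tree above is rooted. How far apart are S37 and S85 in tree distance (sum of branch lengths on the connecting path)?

37

The path runs S37 → … → MRCA → … → S85; the MRCA is the node subtending ((((S76,S68),(S78,S79)),(S27,S37)),(((S26,S28),(S85,(((S21,S88),S80),(S63,S22)))),(S55,S81))).
Branch lengths along that path: 2 + 4 + 5 + 2 + 8 + 7 + 9 = 37.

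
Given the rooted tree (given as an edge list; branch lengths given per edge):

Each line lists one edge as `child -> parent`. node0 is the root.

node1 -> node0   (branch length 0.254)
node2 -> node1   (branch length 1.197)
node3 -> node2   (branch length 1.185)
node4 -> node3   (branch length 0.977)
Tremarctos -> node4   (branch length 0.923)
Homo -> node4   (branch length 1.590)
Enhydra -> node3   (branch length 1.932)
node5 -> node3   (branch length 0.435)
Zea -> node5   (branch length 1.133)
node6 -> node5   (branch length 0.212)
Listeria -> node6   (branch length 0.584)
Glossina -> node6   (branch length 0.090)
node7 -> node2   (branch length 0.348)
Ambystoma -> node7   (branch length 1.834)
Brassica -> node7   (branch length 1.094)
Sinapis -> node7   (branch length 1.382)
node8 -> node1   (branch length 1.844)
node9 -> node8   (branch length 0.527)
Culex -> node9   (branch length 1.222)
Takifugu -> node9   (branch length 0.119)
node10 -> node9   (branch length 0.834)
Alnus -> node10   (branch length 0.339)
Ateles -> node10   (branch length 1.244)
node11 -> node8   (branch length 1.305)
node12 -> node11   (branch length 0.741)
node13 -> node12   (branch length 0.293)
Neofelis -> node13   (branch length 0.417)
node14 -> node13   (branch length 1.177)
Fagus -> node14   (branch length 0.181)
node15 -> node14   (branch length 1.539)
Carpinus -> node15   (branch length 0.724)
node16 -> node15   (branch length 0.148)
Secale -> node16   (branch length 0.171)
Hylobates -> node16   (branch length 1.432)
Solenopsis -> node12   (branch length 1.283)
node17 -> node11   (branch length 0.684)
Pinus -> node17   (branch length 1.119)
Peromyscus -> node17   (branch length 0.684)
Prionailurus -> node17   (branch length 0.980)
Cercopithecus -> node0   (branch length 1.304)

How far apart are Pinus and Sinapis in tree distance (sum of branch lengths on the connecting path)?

7.879

The path runs Pinus → … → MRCA → … → Sinapis; the MRCA is the node subtending ((((Tremarctos,Homo),Enhydra,(Zea,(Listeria,Glossina))),(Ambystoma,Brassica,Sinapis)),((Culex,Takifugu,(Alnus,Ateles)),(((Neofelis,(Fagus,(Carpinus,(Secale,Hylobates)))),Solenopsis),(Pinus,Peromyscus,Prionailurus)))).
Branch lengths along that path: 1.119 + 0.684 + 1.305 + 1.844 + 1.197 + 0.348 + 1.382 = 7.879.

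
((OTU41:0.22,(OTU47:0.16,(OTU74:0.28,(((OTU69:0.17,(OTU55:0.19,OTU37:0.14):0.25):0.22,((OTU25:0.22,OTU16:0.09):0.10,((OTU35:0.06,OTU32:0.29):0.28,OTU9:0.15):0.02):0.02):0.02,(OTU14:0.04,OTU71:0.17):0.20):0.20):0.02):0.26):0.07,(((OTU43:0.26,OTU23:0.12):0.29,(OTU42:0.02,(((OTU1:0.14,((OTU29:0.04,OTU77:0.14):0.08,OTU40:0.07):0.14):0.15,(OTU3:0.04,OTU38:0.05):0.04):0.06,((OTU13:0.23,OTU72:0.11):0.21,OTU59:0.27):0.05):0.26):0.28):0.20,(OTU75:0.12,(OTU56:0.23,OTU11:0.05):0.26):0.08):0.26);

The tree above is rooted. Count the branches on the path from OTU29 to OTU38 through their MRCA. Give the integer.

The MRCA of OTU29 and OTU38 is the node subtending ((OTU1,((OTU29,OTU77),OTU40)),(OTU3,OTU38)).
From OTU29 up to that node: 4 branches. From OTU38 up to the same node: 2 branches. Total: 4 + 2 = 6.

6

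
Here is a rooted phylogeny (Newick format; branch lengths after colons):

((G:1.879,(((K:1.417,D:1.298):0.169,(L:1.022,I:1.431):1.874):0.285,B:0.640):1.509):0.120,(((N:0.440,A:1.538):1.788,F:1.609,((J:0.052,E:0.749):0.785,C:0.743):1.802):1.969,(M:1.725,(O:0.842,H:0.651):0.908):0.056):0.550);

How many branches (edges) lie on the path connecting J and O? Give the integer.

7

The MRCA of J and O is the node subtending (((N,A),F,((J,E),C)),(M,(O,H))).
From J up to that node: 4 branches. From O up to the same node: 3 branches. Total: 4 + 3 = 7.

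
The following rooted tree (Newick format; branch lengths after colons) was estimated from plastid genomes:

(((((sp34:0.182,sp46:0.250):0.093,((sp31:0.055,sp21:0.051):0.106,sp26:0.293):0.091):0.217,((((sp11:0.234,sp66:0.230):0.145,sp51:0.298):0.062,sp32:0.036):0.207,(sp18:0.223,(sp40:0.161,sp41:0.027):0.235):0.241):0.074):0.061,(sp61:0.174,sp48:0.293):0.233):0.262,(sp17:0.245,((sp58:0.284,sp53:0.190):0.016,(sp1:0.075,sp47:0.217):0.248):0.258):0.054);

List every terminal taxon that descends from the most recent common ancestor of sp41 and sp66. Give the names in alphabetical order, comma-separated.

sp11, sp18, sp32, sp40, sp41, sp51, sp66

Tracing sp41: it sits inside (sp40,sp41).
Tracing sp66: it sits inside (sp11,sp66).
The smallest clade enclosing both is ((((sp11,sp66),sp51),sp32),(sp18,(sp40,sp41))); the answer is its 7 terminal taxa in alphabetical order.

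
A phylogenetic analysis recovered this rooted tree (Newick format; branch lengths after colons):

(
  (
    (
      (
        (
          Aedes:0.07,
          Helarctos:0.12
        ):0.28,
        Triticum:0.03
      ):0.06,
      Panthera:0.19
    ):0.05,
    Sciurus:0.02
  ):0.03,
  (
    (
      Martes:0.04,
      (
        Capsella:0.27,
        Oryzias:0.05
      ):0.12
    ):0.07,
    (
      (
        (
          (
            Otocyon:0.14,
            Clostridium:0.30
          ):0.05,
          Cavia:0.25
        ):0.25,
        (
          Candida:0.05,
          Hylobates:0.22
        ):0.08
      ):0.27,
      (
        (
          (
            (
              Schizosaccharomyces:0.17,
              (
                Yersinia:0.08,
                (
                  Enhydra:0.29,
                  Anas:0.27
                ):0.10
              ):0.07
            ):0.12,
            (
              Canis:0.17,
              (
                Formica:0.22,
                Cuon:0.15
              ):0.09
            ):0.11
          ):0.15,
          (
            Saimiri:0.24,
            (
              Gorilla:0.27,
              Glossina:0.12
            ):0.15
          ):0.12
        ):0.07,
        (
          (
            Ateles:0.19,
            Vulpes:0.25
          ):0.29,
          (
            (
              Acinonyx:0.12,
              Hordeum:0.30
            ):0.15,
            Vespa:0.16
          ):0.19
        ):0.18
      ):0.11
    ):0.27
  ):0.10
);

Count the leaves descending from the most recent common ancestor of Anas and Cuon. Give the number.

7

The MRCA of Anas and Cuon is the node subtending ((Schizosaccharomyces,(Yersinia,(Enhydra,Anas))),(Canis,(Formica,Cuon))).
That clade contains 7 terminal taxa: Anas, Canis, Cuon, Enhydra, Formica, Schizosaccharomyces, Yersinia.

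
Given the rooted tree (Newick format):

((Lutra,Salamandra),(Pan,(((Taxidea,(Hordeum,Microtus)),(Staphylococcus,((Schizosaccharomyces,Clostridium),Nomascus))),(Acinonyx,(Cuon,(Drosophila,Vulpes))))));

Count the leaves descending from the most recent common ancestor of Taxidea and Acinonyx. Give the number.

11

The MRCA of Taxidea and Acinonyx is the node subtending (((Taxidea,(Hordeum,Microtus)),(Staphylococcus,((Schizosaccharomyces,Clostridium),Nomascus))),(Acinonyx,(Cuon,(Drosophila,Vulpes)))).
That clade contains 11 terminal taxa: Acinonyx, Clostridium, Cuon, Drosophila, Hordeum, Microtus, Nomascus, Schizosaccharomyces, Staphylococcus, Taxidea, Vulpes.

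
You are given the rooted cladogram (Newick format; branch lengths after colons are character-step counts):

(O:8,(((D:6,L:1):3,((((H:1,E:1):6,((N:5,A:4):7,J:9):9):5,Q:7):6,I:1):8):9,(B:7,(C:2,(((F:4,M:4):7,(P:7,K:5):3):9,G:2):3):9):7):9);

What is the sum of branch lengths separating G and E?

56

The path runs G → … → MRCA → … → E; the MRCA is the node subtending (((D,L),((((H,E),((N,A),J)),Q),I)),(B,(C,(((F,M),(P,K)),G)))).
Branch lengths along that path: 2 + 3 + 9 + 7 + 9 + 8 + 6 + 5 + 6 + 1 = 56.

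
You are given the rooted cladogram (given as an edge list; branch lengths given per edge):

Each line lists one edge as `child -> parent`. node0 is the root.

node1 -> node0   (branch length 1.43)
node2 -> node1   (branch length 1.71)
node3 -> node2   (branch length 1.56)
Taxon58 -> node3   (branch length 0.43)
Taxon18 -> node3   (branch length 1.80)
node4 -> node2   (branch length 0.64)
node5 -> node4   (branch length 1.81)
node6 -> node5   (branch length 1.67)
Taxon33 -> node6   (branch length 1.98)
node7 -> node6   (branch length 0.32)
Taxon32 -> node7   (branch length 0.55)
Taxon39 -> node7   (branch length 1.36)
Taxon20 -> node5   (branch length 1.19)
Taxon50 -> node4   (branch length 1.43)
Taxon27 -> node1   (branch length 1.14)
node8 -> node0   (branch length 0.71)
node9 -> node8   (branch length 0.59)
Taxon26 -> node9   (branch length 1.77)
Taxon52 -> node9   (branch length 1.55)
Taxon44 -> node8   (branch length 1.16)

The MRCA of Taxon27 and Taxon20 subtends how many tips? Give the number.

8

The MRCA of Taxon27 and Taxon20 is the node subtending (((Taxon58,Taxon18),(((Taxon33,(Taxon32,Taxon39)),Taxon20),Taxon50)),Taxon27).
That clade contains 8 terminal taxa: Taxon18, Taxon20, Taxon27, Taxon32, Taxon33, Taxon39, Taxon50, Taxon58.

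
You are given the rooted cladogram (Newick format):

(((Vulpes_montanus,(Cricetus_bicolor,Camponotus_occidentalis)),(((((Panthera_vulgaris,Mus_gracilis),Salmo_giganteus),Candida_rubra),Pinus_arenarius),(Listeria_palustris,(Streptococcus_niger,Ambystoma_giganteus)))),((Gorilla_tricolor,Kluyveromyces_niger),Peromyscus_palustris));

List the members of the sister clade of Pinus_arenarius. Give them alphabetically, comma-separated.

Candida_rubra, Mus_gracilis, Panthera_vulgaris, Salmo_giganteus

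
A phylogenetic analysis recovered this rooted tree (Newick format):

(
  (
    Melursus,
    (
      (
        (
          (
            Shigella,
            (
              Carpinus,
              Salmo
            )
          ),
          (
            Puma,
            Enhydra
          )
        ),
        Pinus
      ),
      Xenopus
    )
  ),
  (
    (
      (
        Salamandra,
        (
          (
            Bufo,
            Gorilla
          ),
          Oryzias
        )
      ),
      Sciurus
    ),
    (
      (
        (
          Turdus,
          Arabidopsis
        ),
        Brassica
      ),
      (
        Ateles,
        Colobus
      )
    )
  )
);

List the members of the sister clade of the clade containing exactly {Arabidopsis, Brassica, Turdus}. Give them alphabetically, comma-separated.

The clade containing exactly {Arabidopsis, Brassica, Turdus} attaches to the tree at the node subtending (((Turdus,Arabidopsis),Brassica),(Ateles,Colobus)).
The other lineage descending from that same node — the sister group — is (Ateles,Colobus); its 2 tips in alphabetical order are the answer.

Ateles, Colobus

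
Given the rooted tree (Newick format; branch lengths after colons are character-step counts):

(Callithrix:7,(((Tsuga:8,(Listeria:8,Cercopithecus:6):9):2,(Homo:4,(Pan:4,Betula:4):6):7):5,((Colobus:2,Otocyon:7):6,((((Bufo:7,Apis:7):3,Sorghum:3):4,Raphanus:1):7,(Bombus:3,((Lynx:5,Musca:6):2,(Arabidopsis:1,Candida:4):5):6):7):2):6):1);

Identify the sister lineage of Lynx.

Lynx attaches to the tree at the node subtending (Lynx,Musca).
The other lineage descending from that same node — the sister group — is the single tip Musca.

Musca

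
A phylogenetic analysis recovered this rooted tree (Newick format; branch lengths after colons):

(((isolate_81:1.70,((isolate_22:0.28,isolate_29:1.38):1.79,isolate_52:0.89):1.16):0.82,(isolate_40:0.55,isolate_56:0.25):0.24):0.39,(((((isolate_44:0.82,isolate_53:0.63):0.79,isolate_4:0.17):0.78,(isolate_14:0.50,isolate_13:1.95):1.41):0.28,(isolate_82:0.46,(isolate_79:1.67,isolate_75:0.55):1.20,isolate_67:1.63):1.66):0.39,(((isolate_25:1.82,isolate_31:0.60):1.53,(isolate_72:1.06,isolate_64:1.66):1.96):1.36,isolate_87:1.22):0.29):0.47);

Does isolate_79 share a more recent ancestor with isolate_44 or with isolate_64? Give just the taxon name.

isolate_44

The MRCA of isolate_79 and isolate_44 subtends ((((isolate_44,isolate_53),isolate_4),(isolate_14,isolate_13)),(isolate_82,(isolate_79,isolate_75),isolate_67)) (9 taxa).
The MRCA of isolate_79 and isolate_64 subtends (((((isolate_44,isolate_53),isolate_4),(isolate_14,isolate_13)),(isolate_82,(isolate_79,isolate_75),isolate_67)),(((isolate_25,isolate_31),(isolate_72,isolate_64)),isolate_87)) (14 taxa).
The first is nested inside the second, so isolate_79 shares a more recent common ancestor with isolate_44.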